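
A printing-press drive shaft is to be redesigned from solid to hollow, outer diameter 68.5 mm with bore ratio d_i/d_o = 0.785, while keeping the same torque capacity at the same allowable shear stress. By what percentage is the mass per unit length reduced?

Equal τ_max and T ⇒ the solid shaft needs d_s³ = d_o³(1−k⁴), so d_s = 68.5·(1−0.785⁴)^(1/3) = 58.42 mm.
Area ratio A_h/A_s = d_o²(1−k²)/d_s² = (1−k²)/(1−k⁴)^(2/3) = 0.5277.
Mass saving = 1 − 0.5277 = 47.2 %.

47.2 %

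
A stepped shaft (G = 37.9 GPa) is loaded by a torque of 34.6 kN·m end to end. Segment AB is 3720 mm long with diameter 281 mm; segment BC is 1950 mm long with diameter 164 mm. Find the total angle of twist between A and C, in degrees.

1.75°

J_AB = π(0.281)⁴/32 = 6.12×10^-4 m⁴; J_BC = π(0.164)⁴/32 = 7.10×10^-5 m⁴.
θ = (T/G)·Σ L_i/J_i = (34600/37.9×10⁹)·(3.72/6.12×10^-4 + 1.95/7.10×10^-5) = 0.03061 rad.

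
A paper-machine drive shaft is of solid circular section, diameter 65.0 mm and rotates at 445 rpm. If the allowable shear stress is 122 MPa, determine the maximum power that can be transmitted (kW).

307 kW

J = πd⁴/32 = π(0.0650)⁴/32 = 1.752×10^-6 m⁴.
T_max = τ_allow·J/r = 1.22×10^8 × 1.752×10^-6 / 0.0325 = 6579 N·m.
ω = 2π·445/60 = 46.60 rad/s, so P_max = T_max·ω = 3.066×10^5 W.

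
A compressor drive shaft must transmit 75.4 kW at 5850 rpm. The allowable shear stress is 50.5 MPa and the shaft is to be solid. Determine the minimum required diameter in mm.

23.2 mm

ω = 2π·5850/60 = 612.6 rad/s, so T = P/ω = 75.4×10³ / 612.6 = 123.1 N·m.
For a solid shaft τ_max = 16T/(πd³), so d = (16T/(π τ_allow))^(1/3) = (16·123.1/(π·5.05×10^7))^(1/3) = 0.02315 m.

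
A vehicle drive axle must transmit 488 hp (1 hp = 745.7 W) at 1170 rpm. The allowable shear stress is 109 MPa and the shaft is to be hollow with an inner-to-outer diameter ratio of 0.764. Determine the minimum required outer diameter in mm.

59.5 mm

ω = 2π·1170/60 = 122.5 rad/s, so T = P/ω = 488×745.7 / 122.5 = 2970 N·m.
For a hollow shaft with d_i/d_o = 0.764: τ_max = 16T/(π d_o³ (1−k⁴)), so d_o = [16T/(π τ_allow (1−k⁴))]^(1/3) = [16·2970/(π·1.09×10^8·0.6593)]^(1/3) = 0.05949 m.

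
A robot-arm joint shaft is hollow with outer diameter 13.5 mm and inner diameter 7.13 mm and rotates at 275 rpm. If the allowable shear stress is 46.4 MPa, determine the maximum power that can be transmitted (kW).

0.595 kW

J = π(d_o⁴ − d_i⁴)/32 = π(0.0135⁴ − 0.00713⁴)/32 = 3.007×10^-9 m⁴.
T_max = τ_allow·J/r = 4.64×10^7 × 3.007×10^-9 / 0.00675 = 20.67 N·m.
ω = 2π·275/60 = 28.80 rad/s, so P_max = T_max·ω = 595.3 W.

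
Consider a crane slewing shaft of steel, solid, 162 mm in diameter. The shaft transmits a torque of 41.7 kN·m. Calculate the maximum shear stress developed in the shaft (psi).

7250 psi

J = πd⁴/32 = π(0.162)⁴/32 = 6.762×10^-5 m⁴.
τ_max = T·r/J = 41700 × 0.0810 / 6.762×10^-5 = 4.995×10^7 Pa.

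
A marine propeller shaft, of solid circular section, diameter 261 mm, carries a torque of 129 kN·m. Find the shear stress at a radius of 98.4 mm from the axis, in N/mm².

J = πd⁴/32 = π(0.261)⁴/32 = 4.556×10^-4 m⁴.
Shear stress varies linearly with radius: τ = T·r/J = 129000 × 0.0984 / 4.556×10^-4 = 2.786×10^7 Pa.

27.9 N/mm²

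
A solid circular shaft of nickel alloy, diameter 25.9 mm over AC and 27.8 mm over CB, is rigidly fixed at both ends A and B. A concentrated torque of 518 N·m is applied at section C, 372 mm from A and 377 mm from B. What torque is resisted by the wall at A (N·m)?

224 N·m

Compatibility: T_A·a/J_AC = T_B·b/J_CB with T_A + T_B = T₀.
J_AC = 4.42×10^-8 m⁴, J_CB = 5.86×10^-8 m⁴, so T_A = T₀·(J_AC/a)/((J_AC/a)+(J_CB/b)) = 224.3 N·m, T_B = 293.7 N·m.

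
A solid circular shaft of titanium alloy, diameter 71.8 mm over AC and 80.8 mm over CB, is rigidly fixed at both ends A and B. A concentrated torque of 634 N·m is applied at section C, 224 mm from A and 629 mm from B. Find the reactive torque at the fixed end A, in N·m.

404 N·m

Compatibility: T_A·a/J_AC = T_B·b/J_CB with T_A + T_B = T₀.
J_AC = 2.61×10^-6 m⁴, J_CB = 4.18×10^-6 m⁴, so T_A = T₀·(J_AC/a)/((J_AC/a)+(J_CB/b)) = 403.5 N·m, T_B = 230.5 N·m.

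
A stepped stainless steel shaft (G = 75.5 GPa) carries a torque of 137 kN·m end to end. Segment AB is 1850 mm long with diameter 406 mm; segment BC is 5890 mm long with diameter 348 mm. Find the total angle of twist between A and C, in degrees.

J_AB = π(0.406)⁴/32 = 2.67×10^-3 m⁴; J_BC = π(0.348)⁴/32 = 1.44×10^-3 m⁴.
θ = (T/G)·Σ L_i/J_i = (137000/75.5×10⁹)·(1.85/2.67×10^-3 + 5.89/1.44×10^-3) = 8.681×10^-3 rad.

0.497°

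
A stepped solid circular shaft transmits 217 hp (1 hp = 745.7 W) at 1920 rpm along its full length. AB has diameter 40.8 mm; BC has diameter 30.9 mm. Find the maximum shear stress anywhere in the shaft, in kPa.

139000 kPa

ω = 2π·1920/60 = 201.1 rad/s, so T = P/ω = 217×745.7 / 201.1 = 804.8 N·m.
Under the same torque, τ_max = 16T/(πd³) is largest where d is smallest — segment BC (d = 30.9 mm).
τ_max = 16·804.8/(π·(0.0309)³) = 1.389×10^8 Pa.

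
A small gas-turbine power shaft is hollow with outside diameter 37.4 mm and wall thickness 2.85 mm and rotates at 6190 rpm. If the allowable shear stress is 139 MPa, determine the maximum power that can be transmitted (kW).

448 kW

J = π(d_o⁴ − d_i⁴)/32 = π(0.0374⁴ − 0.0317⁴)/32 = 9.294×10^-8 m⁴.
T_max = τ_allow·J/r = 1.39×10^8 × 9.294×10^-8 / 0.0187 = 690.9 N·m.
ω = 2π·6190/60 = 648.2 rad/s, so P_max = T_max·ω = 4.478×10^5 W.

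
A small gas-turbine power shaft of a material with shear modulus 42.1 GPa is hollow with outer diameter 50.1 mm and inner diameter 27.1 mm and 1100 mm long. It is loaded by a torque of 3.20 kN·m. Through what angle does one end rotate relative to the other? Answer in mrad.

148 mrad

J = π(d_o⁴ − d_i⁴)/32 = π(0.0501⁴ − 0.0271⁴)/32 = 5.656×10^-7 m⁴.
θ = T·L/(G·J) = 3200 × 1.10 / (42.1×10⁹ × 5.656×10^-7) = 0.1478 rad.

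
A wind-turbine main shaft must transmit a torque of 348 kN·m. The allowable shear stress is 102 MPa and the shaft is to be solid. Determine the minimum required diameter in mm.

259 mm

For a solid shaft τ_max = 16T/(πd³), so d = (16T/(π τ_allow))^(1/3) = (16·348000/(π·1.02×10^8))^(1/3) = 0.2590 m.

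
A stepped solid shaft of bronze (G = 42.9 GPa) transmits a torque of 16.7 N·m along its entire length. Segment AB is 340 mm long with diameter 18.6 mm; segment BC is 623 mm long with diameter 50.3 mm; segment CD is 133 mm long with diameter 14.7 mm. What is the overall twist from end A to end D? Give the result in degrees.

J_AB = π(0.0186)⁴/32 = 1.18×10^-8 m⁴; J_BC = π(0.0503)⁴/32 = 6.28×10^-7 m⁴; J_CD = π(0.0147)⁴/32 = 4.58×10^-9 m⁴.
θ = (T/G)·Σ L_i/J_i = (16.70/42.9×10⁹)·(0.340/1.18×10^-8 + 0.623/6.28×10^-7 + 0.133/4.58×10^-9) = 0.02294 rad.

1.31°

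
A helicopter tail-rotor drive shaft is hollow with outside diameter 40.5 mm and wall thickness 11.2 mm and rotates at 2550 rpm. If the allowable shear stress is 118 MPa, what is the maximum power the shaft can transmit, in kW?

395 kW

J = π(d_o⁴ − d_i⁴)/32 = π(0.0405⁴ − 0.0181⁴)/32 = 2.536×10^-7 m⁴.
T_max = τ_allow·J/r = 1.18×10^8 × 2.536×10^-7 / 0.0203 = 1478 N·m.
ω = 2π·2550/60 = 267.0 rad/s, so P_max = T_max·ω = 3.946×10^5 W.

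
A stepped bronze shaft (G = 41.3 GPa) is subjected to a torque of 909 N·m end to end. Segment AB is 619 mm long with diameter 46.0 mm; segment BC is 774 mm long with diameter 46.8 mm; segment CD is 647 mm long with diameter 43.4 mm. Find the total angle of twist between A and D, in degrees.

6.19°

J_AB = π(0.0460)⁴/32 = 4.40×10^-7 m⁴; J_BC = π(0.0468)⁴/32 = 4.71×10^-7 m⁴; J_CD = π(0.0434)⁴/32 = 3.48×10^-7 m⁴.
θ = (T/G)·Σ L_i/J_i = (909.0/41.3×10⁹)·(0.619/4.40×10^-7 + 0.774/4.71×10^-7 + 0.647/3.48×10^-7) = 0.1081 rad.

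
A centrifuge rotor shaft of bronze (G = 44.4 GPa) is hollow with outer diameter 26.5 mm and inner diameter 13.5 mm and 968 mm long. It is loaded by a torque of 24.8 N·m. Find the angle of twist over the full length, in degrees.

J = π(d_o⁴ − d_i⁴)/32 = π(0.0265⁴ − 0.0135⁴)/32 = 4.515×10^-8 m⁴.
θ = T·L/(G·J) = 24.80 × 0.968 / (44.4×10⁹ × 4.515×10^-8) = 0.01197 rad.

0.686°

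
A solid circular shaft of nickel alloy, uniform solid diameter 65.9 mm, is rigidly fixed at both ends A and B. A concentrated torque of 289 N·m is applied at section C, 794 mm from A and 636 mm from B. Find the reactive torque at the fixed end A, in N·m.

129 N·m

With uniform GJ and both ends fixed, compatibility θ_AC = θ_CB gives T_A·a = T_B·b, together with T_A + T_B = T₀.
T_A = T₀·b/(a+b) = 289.0·636/1430 = 128.5 N·m; T_B = 160.5 N·m.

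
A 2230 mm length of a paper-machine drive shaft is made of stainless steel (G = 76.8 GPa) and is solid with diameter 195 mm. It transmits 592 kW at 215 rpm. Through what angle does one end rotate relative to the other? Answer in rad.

0.00538 rad

ω = 2π·215/60 = 22.51 rad/s, so T = P/ω = 592×10³ / 22.51 = 26290 N·m.
J = πd⁴/32 = π(0.195)⁴/32 = 1.420×10^-4 m⁴.
θ = T·L/(G·J) = 26290 × 2.23 / (76.8×10⁹ × 1.420×10^-4) = 5.378×10^-3 rad.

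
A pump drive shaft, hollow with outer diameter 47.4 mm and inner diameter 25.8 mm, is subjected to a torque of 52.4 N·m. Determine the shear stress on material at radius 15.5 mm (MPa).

1.80 MPa

J = π(d_o⁴ − d_i⁴)/32 = π(0.0474⁴ − 0.0258⁴)/32 = 4.521×10^-7 m⁴.
Shear stress varies linearly with radius: τ = T·r/J = 52.40 × 0.0155 / 4.521×10^-7 = 1.797×10^6 Pa.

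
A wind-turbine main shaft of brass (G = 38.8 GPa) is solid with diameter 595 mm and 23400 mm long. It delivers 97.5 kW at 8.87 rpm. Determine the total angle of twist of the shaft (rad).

ω = 2π·8.87/60 = 0.9289 rad/s, so T = P/ω = 97.5×10³ / 0.9289 = 105000 N·m.
J = πd⁴/32 = π(0.595)⁴/32 = 0.01230 m⁴.
θ = T·L/(G·J) = 105000 × 23.4 / (38.8×10⁹ × 0.01230) = 5.145×10^-3 rad.

0.00514 rad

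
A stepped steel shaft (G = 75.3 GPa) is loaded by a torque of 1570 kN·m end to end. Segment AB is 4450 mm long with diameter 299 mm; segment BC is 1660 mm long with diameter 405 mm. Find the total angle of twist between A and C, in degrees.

J_AB = π(0.299)⁴/32 = 7.85×10^-4 m⁴; J_BC = π(0.405)⁴/32 = 2.64×10^-3 m⁴.
θ = (T/G)·Σ L_i/J_i = (1.570e6/75.3×10⁹)·(4.45/7.85×10^-4 + 1.66/2.64×10^-3) = 0.1313 rad.

7.53°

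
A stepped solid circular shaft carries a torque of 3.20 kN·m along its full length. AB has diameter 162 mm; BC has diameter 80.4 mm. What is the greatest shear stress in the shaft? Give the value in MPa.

Under the same torque, τ_max = 16T/(πd³) is largest where d is smallest — segment BC (d = 80.4 mm).
τ_max = 16·3200/(π·(0.0804)³) = 3.136×10^7 Pa.

31.4 MPa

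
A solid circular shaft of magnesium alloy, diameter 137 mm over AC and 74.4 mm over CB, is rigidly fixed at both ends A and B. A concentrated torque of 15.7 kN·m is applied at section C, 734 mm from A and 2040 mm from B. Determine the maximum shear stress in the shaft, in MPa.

Compatibility: T_A·a/J_AC = T_B·b/J_CB with T_A + T_B = T₀.
J_AC = 3.46×10^-5 m⁴, J_CB = 3.01×10^-6 m⁴, so T_A = T₀·(J_AC/a)/((J_AC/a)+(J_CB/b)) = 15220 N·m, T_B = 476.4 N·m.
τ in each portion: τ_AC = 3.02×10^7 Pa, τ_CB = 5.89×10^6 Pa; maximum is in AC.
τ_max = T_AC·r/J = 15220·0.0685/3.46×10^-5 = 3.015×10^7 Pa.

30.2 MPa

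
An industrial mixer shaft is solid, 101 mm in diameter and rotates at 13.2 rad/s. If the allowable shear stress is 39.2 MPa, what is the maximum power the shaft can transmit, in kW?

105 kW

J = πd⁴/32 = π(0.101)⁴/32 = 1.022×10^-5 m⁴.
T_max = τ_allow·J/r = 3.92×10^7 × 1.022×10^-5 / 0.0505 = 7930 N·m.
ω = 13.2 rad/s, so P_max = T_max·ω = 1.047×10^5 W.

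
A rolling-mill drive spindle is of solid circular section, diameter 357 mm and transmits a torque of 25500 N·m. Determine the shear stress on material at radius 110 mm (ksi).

0.255 ksi

J = πd⁴/32 = π(0.357)⁴/32 = 1.595×10^-3 m⁴.
Shear stress varies linearly with radius: τ = T·r/J = 25500 × 0.110 / 1.595×10^-3 = 1.759×10^6 Pa.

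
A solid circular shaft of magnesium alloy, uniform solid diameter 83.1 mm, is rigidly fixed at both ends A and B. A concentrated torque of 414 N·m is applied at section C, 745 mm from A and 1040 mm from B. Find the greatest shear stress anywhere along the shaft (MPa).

With uniform GJ and both ends fixed, compatibility θ_AC = θ_CB gives T_A·a = T_B·b, together with T_A + T_B = T₀.
T_A = T₀·b/(a+b) = 414.0·1040/1785 = 241.2 N·m; T_B = 172.8 N·m.
τ in each portion: τ_AC = 2.14×10^6 Pa, τ_CB = 1.53×10^6 Pa; maximum is in AC.
τ_max = T_AC·r/J = 241.2·0.0415/4.68×10^-6 = 2.141×10^6 Pa.

2.14 MPa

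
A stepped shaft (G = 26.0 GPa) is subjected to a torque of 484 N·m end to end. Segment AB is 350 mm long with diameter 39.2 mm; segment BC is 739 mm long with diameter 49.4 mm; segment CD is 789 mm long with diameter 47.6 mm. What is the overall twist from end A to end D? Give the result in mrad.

80.8 mrad

J_AB = π(0.0392)⁴/32 = 2.32×10^-7 m⁴; J_BC = π(0.0494)⁴/32 = 5.85×10^-7 m⁴; J_CD = π(0.0476)⁴/32 = 5.04×10^-7 m⁴.
θ = (T/G)·Σ L_i/J_i = (484.0/26.0×10⁹)·(0.350/2.32×10^-7 + 0.739/5.85×10^-7 + 0.789/5.04×10^-7) = 0.08078 rad.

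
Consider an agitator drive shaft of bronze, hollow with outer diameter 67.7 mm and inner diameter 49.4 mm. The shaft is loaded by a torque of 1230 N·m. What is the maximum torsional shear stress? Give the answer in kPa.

28200 kPa

J = π(d_o⁴ − d_i⁴)/32 = π(0.0677⁴ − 0.0494⁴)/32 = 1.478×10^-6 m⁴.
τ_max = T·r/J = 1230 × 0.0338 / 1.478×10^-6 = 2.818×10^7 Pa.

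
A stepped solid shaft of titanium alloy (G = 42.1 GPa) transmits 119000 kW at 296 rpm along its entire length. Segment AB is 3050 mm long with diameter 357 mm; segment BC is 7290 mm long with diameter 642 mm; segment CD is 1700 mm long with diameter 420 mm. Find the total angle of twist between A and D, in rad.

ω = 2π·296/60 = 31.00 rad/s, so T = P/ω = 119000×10³ / 31.00 = 3.839e6 N·m.
J_AB = π(0.357)⁴/32 = 1.59×10^-3 m⁴; J_BC = π(0.642)⁴/32 = 0.0167 m⁴; J_CD = π(0.420)⁴/32 = 3.05×10^-3 m⁴.
θ = (T/G)·Σ L_i/J_i = (3.839e6/42.1×10⁹)·(3.05/1.59×10^-3 + 7.29/0.0167 + 1.70/3.05×10^-3) = 0.2650 rad.

0.265 rad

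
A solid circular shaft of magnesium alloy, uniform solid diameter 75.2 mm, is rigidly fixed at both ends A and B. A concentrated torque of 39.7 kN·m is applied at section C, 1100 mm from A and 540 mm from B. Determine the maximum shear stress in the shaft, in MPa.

319 MPa

With uniform GJ and both ends fixed, compatibility θ_AC = θ_CB gives T_A·a = T_B·b, together with T_A + T_B = T₀.
T_A = T₀·b/(a+b) = 39700·540/1640 = 13070 N·m; T_B = 26630 N·m.
τ in each portion: τ_AC = 1.57×10^8 Pa, τ_CB = 3.19×10^8 Pa; maximum is in CB.
τ_max = T_CB·r/J = 26630·0.0376/3.14×10^-6 = 3.189×10^8 Pa.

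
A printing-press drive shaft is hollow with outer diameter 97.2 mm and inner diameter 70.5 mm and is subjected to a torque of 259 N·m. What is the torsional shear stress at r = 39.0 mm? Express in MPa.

1.59 MPa

J = π(d_o⁴ − d_i⁴)/32 = π(0.0972⁴ − 0.0705⁴)/32 = 6.338×10^-6 m⁴.
Shear stress varies linearly with radius: τ = T·r/J = 259.0 × 0.0390 / 6.338×10^-6 = 1.594×10^6 Pa.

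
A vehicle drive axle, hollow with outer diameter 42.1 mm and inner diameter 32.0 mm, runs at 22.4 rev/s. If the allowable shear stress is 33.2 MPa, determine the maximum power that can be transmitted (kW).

45.6 kW

J = π(d_o⁴ − d_i⁴)/32 = π(0.0421⁴ − 0.0320⁴)/32 = 2.055×10^-7 m⁴.
T_max = τ_allow·J/r = 3.32×10^7 × 2.055×10^-7 / 0.0210 = 324.1 N·m.
ω = 2π·22.4 = 140.7 rad/s, so P_max = T_max·ω = 4.561×10^4 W.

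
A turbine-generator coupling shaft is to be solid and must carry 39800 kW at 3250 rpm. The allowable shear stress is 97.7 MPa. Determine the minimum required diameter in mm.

183 mm

ω = 2π·3250/60 = 340.3 rad/s, so T = P/ω = 39800×10³ / 340.3 = 116900 N·m.
For a solid shaft τ_max = 16T/(πd³), so d = (16T/(π τ_allow))^(1/3) = (16·116900/(π·9.77×10^7))^(1/3) = 0.1827 m.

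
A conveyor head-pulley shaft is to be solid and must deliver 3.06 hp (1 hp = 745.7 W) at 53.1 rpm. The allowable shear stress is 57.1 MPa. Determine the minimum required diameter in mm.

ω = 2π·53.1/60 = 5.561 rad/s, so T = P/ω = 3.06×745.7 / 5.561 = 410.4 N·m.
For a solid shaft τ_max = 16T/(πd³), so d = (16T/(π τ_allow))^(1/3) = (16·410.4/(π·5.71×10^7))^(1/3) = 0.03320 m.

33.2 mm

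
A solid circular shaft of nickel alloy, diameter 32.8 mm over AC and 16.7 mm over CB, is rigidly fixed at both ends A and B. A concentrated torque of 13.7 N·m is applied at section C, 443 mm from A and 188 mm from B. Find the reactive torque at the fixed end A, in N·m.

Compatibility: T_A·a/J_AC = T_B·b/J_CB with T_A + T_B = T₀.
J_AC = 1.14×10^-7 m⁴, J_CB = 7.64×10^-9 m⁴, so T_A = T₀·(J_AC/a)/((J_AC/a)+(J_CB/b)) = 11.83 N·m, T_B = 1.873 N·m.

11.8 N·m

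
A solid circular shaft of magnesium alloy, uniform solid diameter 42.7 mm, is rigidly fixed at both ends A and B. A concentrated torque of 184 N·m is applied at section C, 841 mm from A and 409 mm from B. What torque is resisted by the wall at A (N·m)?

60.2 N·m

With uniform GJ and both ends fixed, compatibility θ_AC = θ_CB gives T_A·a = T_B·b, together with T_A + T_B = T₀.
T_A = T₀·b/(a+b) = 184.0·409/1250 = 60.20 N·m; T_B = 123.8 N·m.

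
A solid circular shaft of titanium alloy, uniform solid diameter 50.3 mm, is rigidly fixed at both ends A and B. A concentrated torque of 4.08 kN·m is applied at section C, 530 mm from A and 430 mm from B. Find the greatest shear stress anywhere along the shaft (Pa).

9.01e7 Pa

With uniform GJ and both ends fixed, compatibility θ_AC = θ_CB gives T_A·a = T_B·b, together with T_A + T_B = T₀.
T_A = T₀·b/(a+b) = 4080·430/960.0 = 1827 N·m; T_B = 2252 N·m.
τ in each portion: τ_AC = 7.31×10^7 Pa, τ_CB = 9.01×10^7 Pa; maximum is in CB.
τ_max = T_CB·r/J = 2252·0.0251/6.28×10^-7 = 9.014×10^7 Pa.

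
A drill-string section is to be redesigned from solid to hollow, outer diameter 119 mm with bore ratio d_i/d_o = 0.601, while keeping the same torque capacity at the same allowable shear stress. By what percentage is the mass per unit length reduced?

Equal τ_max and T ⇒ the solid shaft needs d_s³ = d_o³(1−k⁴), so d_s = 119·(1−0.601⁴)^(1/3) = 113.6 mm.
Area ratio A_h/A_s = d_o²(1−k²)/d_s² = (1−k²)/(1−k⁴)^(2/3) = 0.7012.
Mass saving = 1 − 0.7012 = 29.9 %.

29.9 %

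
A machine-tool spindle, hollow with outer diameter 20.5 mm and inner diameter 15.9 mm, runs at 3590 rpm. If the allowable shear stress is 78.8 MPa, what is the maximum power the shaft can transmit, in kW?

J = π(d_o⁴ − d_i⁴)/32 = π(0.0205⁴ − 0.0159⁴)/32 = 1.106×10^-8 m⁴.
T_max = τ_allow·J/r = 7.88×10^7 × 1.106×10^-8 / 0.0103 = 85.06 N·m.
ω = 2π·3590/60 = 375.9 rad/s, so P_max = T_max·ω = 3.198×10^4 W.

32.0 kW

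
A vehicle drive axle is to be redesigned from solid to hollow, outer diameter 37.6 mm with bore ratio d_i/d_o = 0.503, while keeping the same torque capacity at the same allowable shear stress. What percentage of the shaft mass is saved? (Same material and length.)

Equal τ_max and T ⇒ the solid shaft needs d_s³ = d_o³(1−k⁴), so d_s = 37.6·(1−0.503⁴)^(1/3) = 36.78 mm.
Area ratio A_h/A_s = d_o²(1−k²)/d_s² = (1−k²)/(1−k⁴)^(2/3) = 0.7807.
Mass saving = 1 − 0.7807 = 21.9 %.

21.9 %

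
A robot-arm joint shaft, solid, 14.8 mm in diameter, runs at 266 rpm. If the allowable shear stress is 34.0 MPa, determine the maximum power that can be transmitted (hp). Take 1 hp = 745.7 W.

0.808 hp

J = πd⁴/32 = π(0.0148)⁴/32 = 4.710×10^-9 m⁴.
T_max = τ_allow·J/r = 3.40×10^7 × 4.710×10^-9 / 0.00740 = 21.64 N·m.
ω = 2π·266/60 = 27.86 rad/s, so P_max = T_max·ω = 602.8 W.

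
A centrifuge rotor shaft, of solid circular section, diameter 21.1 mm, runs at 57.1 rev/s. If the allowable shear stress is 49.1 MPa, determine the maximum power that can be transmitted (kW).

J = πd⁴/32 = π(0.0211)⁴/32 = 1.946×10^-8 m⁴.
T_max = τ_allow·J/r = 4.91×10^7 × 1.946×10^-8 / 0.0106 = 90.56 N·m.
ω = 2π·57.1 = 358.8 rad/s, so P_max = T_max·ω = 3.249×10^4 W.

32.5 kW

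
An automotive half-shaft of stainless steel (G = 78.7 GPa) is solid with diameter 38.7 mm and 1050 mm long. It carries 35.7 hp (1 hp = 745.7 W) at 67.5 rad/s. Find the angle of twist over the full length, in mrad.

ω = 67.5 rad/s, so T = P/ω = 35.7×745.7 / 67.50 = 394.4 N·m.
J = πd⁴/32 = π(0.0387)⁴/32 = 2.202×10^-7 m⁴.
θ = T·L/(G·J) = 394.4 × 1.05 / (78.7×10⁹ × 2.202×10^-7) = 0.02389 rad.

23.9 mrad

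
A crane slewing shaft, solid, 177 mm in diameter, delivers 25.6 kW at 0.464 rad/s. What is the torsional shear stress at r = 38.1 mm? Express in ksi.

ω = 0.464 rad/s, so T = P/ω = 25.6×10³ / 0.4640 = 55170 N·m.
J = πd⁴/32 = π(0.177)⁴/32 = 9.636×10^-5 m⁴.
Shear stress varies linearly with radius: τ = T·r/J = 55170 × 0.0381 / 9.636×10^-5 = 2.181×10^7 Pa.

3.16 ksi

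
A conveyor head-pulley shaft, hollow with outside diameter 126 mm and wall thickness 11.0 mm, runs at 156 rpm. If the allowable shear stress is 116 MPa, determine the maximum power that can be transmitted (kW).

J = π(d_o⁴ − d_i⁴)/32 = π(0.126⁴ − 0.104⁴)/32 = 1.326×10^-5 m⁴.
T_max = τ_allow·J/r = 1.16×10^8 × 1.326×10^-5 / 0.0630 = 24410 N·m.
ω = 2π·156/60 = 16.34 rad/s, so P_max = T_max·ω = 3.988×10^5 W.

399 kW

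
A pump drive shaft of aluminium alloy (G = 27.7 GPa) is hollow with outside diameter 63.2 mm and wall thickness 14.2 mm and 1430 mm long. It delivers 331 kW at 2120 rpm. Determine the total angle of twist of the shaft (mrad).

ω = 2π·2120/60 = 222.0 rad/s, so T = P/ω = 331×10³ / 222.0 = 1491 N·m.
J = π(d_o⁴ − d_i⁴)/32 = π(0.0632⁴ − 0.0348⁴)/32 = 1.422×10^-6 m⁴.
θ = T·L/(G·J) = 1491 × 1.43 / (27.7×10⁹ × 1.422×10^-6) = 0.05412 rad.

54.1 mrad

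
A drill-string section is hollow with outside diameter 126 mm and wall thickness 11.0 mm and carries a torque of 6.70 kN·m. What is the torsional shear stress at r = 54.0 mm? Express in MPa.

J = π(d_o⁴ − d_i⁴)/32 = π(0.126⁴ − 0.104⁴)/32 = 1.326×10^-5 m⁴.
Shear stress varies linearly with radius: τ = T·r/J = 6700 × 0.0540 / 1.326×10^-5 = 2.729×10^7 Pa.

27.3 MPa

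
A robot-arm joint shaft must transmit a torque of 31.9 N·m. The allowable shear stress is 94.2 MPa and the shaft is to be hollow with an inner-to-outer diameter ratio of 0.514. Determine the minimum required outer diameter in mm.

For a hollow shaft with d_i/d_o = 0.514: τ_max = 16T/(π d_o³ (1−k⁴)), so d_o = [16T/(π τ_allow (1−k⁴))]^(1/3) = [16·31.90/(π·9.42×10^7·0.9302)]^(1/3) = 0.01229 m.

12.3 mm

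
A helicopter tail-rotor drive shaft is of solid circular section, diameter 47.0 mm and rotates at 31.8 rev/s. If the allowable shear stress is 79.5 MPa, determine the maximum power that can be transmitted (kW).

J = πd⁴/32 = π(0.0470)⁴/32 = 4.791×10^-7 m⁴.
T_max = τ_allow·J/r = 7.95×10^7 × 4.791×10^-7 / 0.0235 = 1621 N·m.
ω = 2π·31.8 = 199.8 rad/s, so P_max = T_max·ω = 3.238×10^5 W.

324 kW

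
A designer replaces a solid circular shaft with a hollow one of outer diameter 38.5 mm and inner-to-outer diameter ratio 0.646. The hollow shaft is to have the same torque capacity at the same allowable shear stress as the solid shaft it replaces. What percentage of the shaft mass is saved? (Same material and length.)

33.8 %

Equal τ_max and T ⇒ the solid shaft needs d_s³ = d_o³(1−k⁴), so d_s = 38.5·(1−0.646⁴)^(1/3) = 36.12 mm.
Area ratio A_h/A_s = d_o²(1−k²)/d_s² = (1−k²)/(1−k⁴)^(2/3) = 0.6620.
Mass saving = 1 − 0.6620 = 33.8 %.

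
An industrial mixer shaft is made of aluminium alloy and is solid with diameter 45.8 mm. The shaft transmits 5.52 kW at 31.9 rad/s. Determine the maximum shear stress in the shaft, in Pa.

9.17e6 Pa

ω = 31.9 rad/s, so T = P/ω = 5.52×10³ / 31.90 = 173.0 N·m.
J = πd⁴/32 = π(0.0458)⁴/32 = 4.320×10^-7 m⁴.
τ_max = T·r/J = 173.0 × 0.0229 / 4.320×10^-7 = 9.173×10^6 Pa.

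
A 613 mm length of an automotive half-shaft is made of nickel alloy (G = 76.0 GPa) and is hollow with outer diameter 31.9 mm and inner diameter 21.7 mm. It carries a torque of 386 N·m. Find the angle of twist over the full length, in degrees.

J = π(d_o⁴ − d_i⁴)/32 = π(0.0319⁴ − 0.0217⁴)/32 = 7.989×10^-8 m⁴.
θ = T·L/(G·J) = 386.0 × 0.613 / (76.0×10⁹ × 7.989×10^-8) = 0.03897 rad.

2.23°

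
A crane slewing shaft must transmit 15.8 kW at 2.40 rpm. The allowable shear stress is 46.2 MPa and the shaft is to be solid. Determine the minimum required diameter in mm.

191 mm

ω = 2π·2.40/60 = 0.2513 rad/s, so T = P/ω = 15.8×10³ / 0.2513 = 62870 N·m.
For a solid shaft τ_max = 16T/(πd³), so d = (16T/(π τ_allow))^(1/3) = (16·62870/(π·4.62×10^7))^(1/3) = 0.1907 m.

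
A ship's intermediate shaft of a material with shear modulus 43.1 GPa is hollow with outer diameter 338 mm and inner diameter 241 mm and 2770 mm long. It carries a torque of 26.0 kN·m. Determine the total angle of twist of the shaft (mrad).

1.76 mrad

J = π(d_o⁴ − d_i⁴)/32 = π(0.338⁴ − 0.241⁴)/32 = 9.502×10^-4 m⁴.
θ = T·L/(G·J) = 26000 × 2.77 / (43.1×10⁹ × 9.502×10^-4) = 1.759×10^-3 rad.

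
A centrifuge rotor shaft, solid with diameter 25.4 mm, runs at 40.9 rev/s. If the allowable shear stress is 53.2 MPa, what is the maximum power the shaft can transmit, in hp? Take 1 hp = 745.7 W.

J = πd⁴/32 = π(0.0254)⁴/32 = 4.086×10^-8 m⁴.
T_max = τ_allow·J/r = 5.32×10^7 × 4.086×10^-8 / 0.0127 = 171.2 N·m.
ω = 2π·40.9 = 257.0 rad/s, so P_max = T_max·ω = 4.399×10^4 W.

59.0 hp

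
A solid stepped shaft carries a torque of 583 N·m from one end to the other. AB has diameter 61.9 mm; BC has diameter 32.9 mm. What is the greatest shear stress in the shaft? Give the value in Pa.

Under the same torque, τ_max = 16T/(πd³) is largest where d is smallest — segment BC (d = 32.9 mm).
τ_max = 16·583.0/(π·(0.0329)³) = 8.338×10^7 Pa.

8.34e7 Pa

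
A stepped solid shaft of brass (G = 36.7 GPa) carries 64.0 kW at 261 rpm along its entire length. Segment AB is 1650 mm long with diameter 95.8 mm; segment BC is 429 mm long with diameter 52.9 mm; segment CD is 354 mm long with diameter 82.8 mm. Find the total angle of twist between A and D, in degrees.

3.05°

ω = 2π·261/60 = 27.33 rad/s, so T = P/ω = 64.0×10³ / 27.33 = 2342 N·m.
J_AB = π(0.0958)⁴/32 = 8.27×10^-6 m⁴; J_BC = π(0.0529)⁴/32 = 7.69×10^-7 m⁴; J_CD = π(0.0828)⁴/32 = 4.61×10^-6 m⁴.
θ = (T/G)·Σ L_i/J_i = (2342/36.7×10⁹)·(1.65/8.27×10^-6 + 0.429/7.69×10^-7 + 0.354/4.61×10^-6) = 0.05323 rad.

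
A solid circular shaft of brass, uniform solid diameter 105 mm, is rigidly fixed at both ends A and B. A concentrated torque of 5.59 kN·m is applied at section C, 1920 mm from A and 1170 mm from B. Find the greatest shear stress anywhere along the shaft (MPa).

With uniform GJ and both ends fixed, compatibility θ_AC = θ_CB gives T_A·a = T_B·b, together with T_A + T_B = T₀.
T_A = T₀·b/(a+b) = 5590·1170/3090 = 2117 N·m; T_B = 3473 N·m.
τ in each portion: τ_AC = 9.31×10^6 Pa, τ_CB = 1.53×10^7 Pa; maximum is in CB.
τ_max = T_CB·r/J = 3473·0.0525/1.19×10^-5 = 1.528×10^7 Pa.

15.3 MPa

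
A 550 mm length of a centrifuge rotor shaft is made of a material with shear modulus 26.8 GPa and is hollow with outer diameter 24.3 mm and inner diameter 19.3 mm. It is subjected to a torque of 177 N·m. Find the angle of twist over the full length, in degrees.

J = π(d_o⁴ − d_i⁴)/32 = π(0.0243⁴ − 0.0193⁴)/32 = 2.061×10^-8 m⁴.
θ = T·L/(G·J) = 177.0 × 0.550 / (26.8×10⁹ × 2.061×10^-8) = 0.1762 rad.

10.1°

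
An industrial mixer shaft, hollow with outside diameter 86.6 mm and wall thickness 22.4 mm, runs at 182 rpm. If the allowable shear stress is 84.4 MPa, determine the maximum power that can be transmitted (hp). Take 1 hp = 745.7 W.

J = π(d_o⁴ − d_i⁴)/32 = π(0.0866⁴ − 0.0418⁴)/32 = 5.222×10^-6 m⁴.
T_max = τ_allow·J/r = 8.44×10^7 × 5.222×10^-6 / 0.0433 = 10180 N·m.
ω = 2π·182/60 = 19.06 rad/s, so P_max = T_max·ω = 1.940×10^5 W.

260 hp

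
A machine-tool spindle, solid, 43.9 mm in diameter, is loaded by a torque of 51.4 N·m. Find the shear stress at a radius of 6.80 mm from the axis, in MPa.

J = πd⁴/32 = π(0.0439)⁴/32 = 3.646×10^-7 m⁴.
Shear stress varies linearly with radius: τ = T·r/J = 51.40 × 0.00680 / 3.646×10^-7 = 9.585×10^5 Pa.

0.959 MPa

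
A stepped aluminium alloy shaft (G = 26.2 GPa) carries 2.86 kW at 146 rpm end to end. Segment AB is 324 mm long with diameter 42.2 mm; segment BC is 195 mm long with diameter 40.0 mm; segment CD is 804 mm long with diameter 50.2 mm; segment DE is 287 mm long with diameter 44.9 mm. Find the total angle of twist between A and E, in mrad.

ω = 2π·146/60 = 15.29 rad/s, so T = P/ω = 2.86×10³ / 15.29 = 187.1 N·m.
J_AB = π(0.0422)⁴/32 = 3.11×10^-7 m⁴; J_BC = π(0.0400)⁴/32 = 2.51×10^-7 m⁴; J_CD = π(0.0502)⁴/32 = 6.23×10^-7 m⁴; J_DE = π(0.0449)⁴/32 = 3.99×10^-7 m⁴.
θ = (T/G)·Σ L_i/J_i = (187.1/26.2×10⁹)·(0.324/3.11×10^-7 + 0.195/2.51×10^-7 + 0.804/6.23×10^-7 + 0.287/3.99×10^-7) = 0.02731 rad.

27.3 mrad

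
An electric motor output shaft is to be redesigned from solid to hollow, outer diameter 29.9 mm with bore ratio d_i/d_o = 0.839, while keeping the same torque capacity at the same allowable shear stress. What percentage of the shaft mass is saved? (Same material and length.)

Equal τ_max and T ⇒ the solid shaft needs d_s³ = d_o³(1−k⁴), so d_s = 29.9·(1−0.839⁴)^(1/3) = 23.80 mm.
Area ratio A_h/A_s = d_o²(1−k²)/d_s² = (1−k²)/(1−k⁴)^(2/3) = 0.4672.
Mass saving = 1 − 0.4672 = 53.3 %.

53.3 %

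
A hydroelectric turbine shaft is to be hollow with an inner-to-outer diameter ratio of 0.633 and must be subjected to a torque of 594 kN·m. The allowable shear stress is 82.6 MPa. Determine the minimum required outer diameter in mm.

For a hollow shaft with d_i/d_o = 0.633: τ_max = 16T/(π d_o³ (1−k⁴)), so d_o = [16T/(π τ_allow (1−k⁴))]^(1/3) = [16·594000/(π·8.26×10^7·0.8394)]^(1/3) = 0.3520 m.

352 mm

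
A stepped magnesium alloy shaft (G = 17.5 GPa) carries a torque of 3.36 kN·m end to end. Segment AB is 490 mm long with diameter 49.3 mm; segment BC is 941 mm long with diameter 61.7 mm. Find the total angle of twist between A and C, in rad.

0.289 rad

J_AB = π(0.0493)⁴/32 = 5.80×10^-7 m⁴; J_BC = π(0.0617)⁴/32 = 1.42×10^-6 m⁴.
θ = (T/G)·Σ L_i/J_i = (3360/17.5×10⁹)·(0.490/5.80×10^-7 + 0.941/1.42×10^-6) = 0.2892 rad.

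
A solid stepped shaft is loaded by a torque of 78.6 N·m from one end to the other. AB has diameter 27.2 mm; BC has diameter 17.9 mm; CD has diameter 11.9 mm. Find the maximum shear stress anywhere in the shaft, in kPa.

238000 kPa

Under the same torque, τ_max = 16T/(πd³) is largest where d is smallest — segment CD (d = 11.9 mm).
τ_max = 16·78.60/(π·(0.0119)³) = 2.375×10^8 Pa.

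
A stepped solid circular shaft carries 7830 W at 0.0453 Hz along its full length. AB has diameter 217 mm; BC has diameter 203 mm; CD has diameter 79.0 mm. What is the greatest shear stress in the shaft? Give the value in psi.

ω = 2π·0.0453 = 0.2846 rad/s, so T = P/ω = 7830 / 0.2846 = 27510 N·m.
Under the same torque, τ_max = 16T/(πd³) is largest where d is smallest — segment CD (d = 79.0 mm).
τ_max = 16·27510/(π·(0.0790)³) = 2.842×10^8 Pa.

41200 psi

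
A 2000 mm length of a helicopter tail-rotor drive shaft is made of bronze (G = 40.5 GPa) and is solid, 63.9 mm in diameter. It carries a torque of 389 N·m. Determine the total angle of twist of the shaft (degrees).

0.672°

J = πd⁴/32 = π(0.0639)⁴/32 = 1.637×10^-6 m⁴.
θ = T·L/(G·J) = 389.0 × 2.00 / (40.5×10⁹ × 1.637×10^-6) = 0.01174 rad.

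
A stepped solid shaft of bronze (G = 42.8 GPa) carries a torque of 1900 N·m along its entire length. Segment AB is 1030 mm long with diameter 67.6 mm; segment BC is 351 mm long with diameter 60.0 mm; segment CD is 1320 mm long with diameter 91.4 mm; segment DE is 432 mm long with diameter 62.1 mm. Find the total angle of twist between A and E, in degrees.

3.22°

J_AB = π(0.0676)⁴/32 = 2.05×10^-6 m⁴; J_BC = π(0.0600)⁴/32 = 1.27×10^-6 m⁴; J_CD = π(0.0914)⁴/32 = 6.85×10^-6 m⁴; J_DE = π(0.0621)⁴/32 = 1.46×10^-6 m⁴.
θ = (T/G)·Σ L_i/J_i = (1900/42.8×10⁹)·(1.03/2.05×10^-6 + 0.351/1.27×10^-6 + 1.32/6.85×10^-6 + 0.432/1.46×10^-6) = 0.05624 rad.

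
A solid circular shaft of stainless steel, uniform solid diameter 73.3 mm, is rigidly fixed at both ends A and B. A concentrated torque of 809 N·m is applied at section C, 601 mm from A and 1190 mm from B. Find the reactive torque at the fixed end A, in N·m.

538 N·m

With uniform GJ and both ends fixed, compatibility θ_AC = θ_CB gives T_A·a = T_B·b, together with T_A + T_B = T₀.
T_A = T₀·b/(a+b) = 809.0·1190/1791 = 537.5 N·m; T_B = 271.5 N·m.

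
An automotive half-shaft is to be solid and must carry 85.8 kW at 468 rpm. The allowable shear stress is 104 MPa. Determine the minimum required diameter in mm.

44.1 mm

ω = 2π·468/60 = 49.01 rad/s, so T = P/ω = 85.8×10³ / 49.01 = 1751 N·m.
For a solid shaft τ_max = 16T/(πd³), so d = (16T/(π τ_allow))^(1/3) = (16·1751/(π·1.04×10^8))^(1/3) = 0.04409 m.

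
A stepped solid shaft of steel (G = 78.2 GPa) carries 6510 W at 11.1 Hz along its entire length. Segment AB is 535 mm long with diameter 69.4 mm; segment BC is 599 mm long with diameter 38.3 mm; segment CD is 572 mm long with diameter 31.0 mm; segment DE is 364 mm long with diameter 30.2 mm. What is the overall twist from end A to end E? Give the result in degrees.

0.946°

ω = 2π·11.1 = 69.74 rad/s, so T = P/ω = 6510 / 69.74 = 93.34 N·m.
J_AB = π(0.0694)⁴/32 = 2.28×10^-6 m⁴; J_BC = π(0.0383)⁴/32 = 2.11×10^-7 m⁴; J_CD = π(0.0310)⁴/32 = 9.07×10^-8 m⁴; J_DE = π(0.0302)⁴/32 = 8.17×10^-8 m⁴.
θ = (T/G)·Σ L_i/J_i = (93.34/78.2×10⁹)·(0.535/2.28×10^-6 + 0.599/2.11×10^-7 + 0.572/9.07×10^-8 + 0.364/8.17×10^-8) = 0.01652 rad.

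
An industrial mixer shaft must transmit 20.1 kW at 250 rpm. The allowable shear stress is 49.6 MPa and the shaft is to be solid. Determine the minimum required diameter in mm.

42.9 mm

ω = 2π·250/60 = 26.18 rad/s, so T = P/ω = 20.1×10³ / 26.18 = 767.8 N·m.
For a solid shaft τ_max = 16T/(πd³), so d = (16T/(π τ_allow))^(1/3) = (16·767.8/(π·4.96×10^7))^(1/3) = 0.04288 m.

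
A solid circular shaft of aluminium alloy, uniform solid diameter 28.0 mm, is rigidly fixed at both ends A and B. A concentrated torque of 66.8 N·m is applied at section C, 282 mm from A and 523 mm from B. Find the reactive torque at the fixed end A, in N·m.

43.4 N·m

With uniform GJ and both ends fixed, compatibility θ_AC = θ_CB gives T_A·a = T_B·b, together with T_A + T_B = T₀.
T_A = T₀·b/(a+b) = 66.80·523/805.0 = 43.40 N·m; T_B = 23.40 N·m.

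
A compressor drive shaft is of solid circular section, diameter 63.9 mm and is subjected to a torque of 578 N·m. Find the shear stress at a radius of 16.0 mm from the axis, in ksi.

J = πd⁴/32 = π(0.0639)⁴/32 = 1.637×10^-6 m⁴.
Shear stress varies linearly with radius: τ = T·r/J = 578.0 × 0.0160 / 1.637×10^-6 = 5.650×10^6 Pa.

0.819 ksi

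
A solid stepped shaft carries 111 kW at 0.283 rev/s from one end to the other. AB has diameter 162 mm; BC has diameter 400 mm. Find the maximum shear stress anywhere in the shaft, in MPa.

74.8 MPa

ω = 2π·0.283 = 1.778 rad/s, so T = P/ω = 111×10³ / 1.778 = 62420 N·m.
Under the same torque, τ_max = 16T/(πd³) is largest where d is smallest — segment AB (d = 162 mm).
τ_max = 16·62420/(π·(0.162)³) = 7.478×10^7 Pa.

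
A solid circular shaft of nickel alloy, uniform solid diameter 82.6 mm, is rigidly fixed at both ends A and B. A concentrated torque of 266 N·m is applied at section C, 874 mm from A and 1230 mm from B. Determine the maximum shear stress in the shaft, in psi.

204 psi

With uniform GJ and both ends fixed, compatibility θ_AC = θ_CB gives T_A·a = T_B·b, together with T_A + T_B = T₀.
T_A = T₀·b/(a+b) = 266.0·1230/2104 = 155.5 N·m; T_B = 110.5 N·m.
τ in each portion: τ_AC = 1.41×10^6 Pa, τ_CB = 9.99×10^5 Pa; maximum is in AC.
τ_max = T_AC·r/J = 155.5·0.0413/4.57×10^-6 = 1.405×10^6 Pa.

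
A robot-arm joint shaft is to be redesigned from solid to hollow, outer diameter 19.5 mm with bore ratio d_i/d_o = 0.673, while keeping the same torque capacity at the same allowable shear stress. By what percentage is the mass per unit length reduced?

Equal τ_max and T ⇒ the solid shaft needs d_s³ = d_o³(1−k⁴), so d_s = 19.5·(1−0.673⁴)^(1/3) = 18.06 mm.
Area ratio A_h/A_s = d_o²(1−k²)/d_s² = (1−k²)/(1−k⁴)^(2/3) = 0.6376.
Mass saving = 1 − 0.6376 = 36.2 %.

36.2 %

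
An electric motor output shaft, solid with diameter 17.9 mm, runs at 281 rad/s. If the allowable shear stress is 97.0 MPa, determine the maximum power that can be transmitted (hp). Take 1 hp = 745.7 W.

J = πd⁴/32 = π(0.0179)⁴/32 = 1.008×10^-8 m⁴.
T_max = τ_allow·J/r = 9.70×10^7 × 1.008×10^-8 / 0.00895 = 109.2 N·m.
ω = 281 rad/s, so P_max = T_max·ω = 3.069×10^4 W.

41.2 hp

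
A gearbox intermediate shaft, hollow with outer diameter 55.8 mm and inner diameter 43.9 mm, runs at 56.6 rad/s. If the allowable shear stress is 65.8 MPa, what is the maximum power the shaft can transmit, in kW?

J = π(d_o⁴ − d_i⁴)/32 = π(0.0558⁴ − 0.0439⁴)/32 = 5.871×10^-7 m⁴.
T_max = τ_allow·J/r = 6.58×10^7 × 5.871×10^-7 / 0.0279 = 1385 N·m.
ω = 56.6 rad/s, so P_max = T_max·ω = 7.838×10^4 W.

78.4 kW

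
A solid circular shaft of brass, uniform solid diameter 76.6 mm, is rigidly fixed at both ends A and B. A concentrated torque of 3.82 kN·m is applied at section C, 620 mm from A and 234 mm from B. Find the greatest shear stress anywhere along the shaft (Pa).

With uniform GJ and both ends fixed, compatibility θ_AC = θ_CB gives T_A·a = T_B·b, together with T_A + T_B = T₀.
T_A = T₀·b/(a+b) = 3820·234/854.0 = 1047 N·m; T_B = 2773 N·m.
τ in each portion: τ_AC = 1.19×10^7 Pa, τ_CB = 3.14×10^7 Pa; maximum is in CB.
τ_max = T_CB·r/J = 2773·0.0383/3.38×10^-6 = 3.143×10^7 Pa.

3.14e7 Pa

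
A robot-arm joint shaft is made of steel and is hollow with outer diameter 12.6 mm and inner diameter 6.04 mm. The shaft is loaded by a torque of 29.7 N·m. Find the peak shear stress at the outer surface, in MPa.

79.8 MPa

J = π(d_o⁴ − d_i⁴)/32 = π(0.0126⁴ − 0.00604⁴)/32 = 2.344×10^-9 m⁴.
τ_max = T·r/J = 29.70 × 0.00630 / 2.344×10^-9 = 7.983×10^7 Pa.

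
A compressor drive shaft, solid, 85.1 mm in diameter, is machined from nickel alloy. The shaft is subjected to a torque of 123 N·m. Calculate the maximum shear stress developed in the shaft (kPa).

1020 kPa

J = πd⁴/32 = π(0.0851)⁴/32 = 5.149×10^-6 m⁴.
τ_max = T·r/J = 123.0 × 0.0425 / 5.149×10^-6 = 1.016×10^6 Pa.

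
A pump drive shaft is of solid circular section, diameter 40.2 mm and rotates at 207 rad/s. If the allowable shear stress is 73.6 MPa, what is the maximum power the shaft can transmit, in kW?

194 kW

J = πd⁴/32 = π(0.0402)⁴/32 = 2.564×10^-7 m⁴.
T_max = τ_allow·J/r = 7.36×10^7 × 2.564×10^-7 / 0.0201 = 938.8 N·m.
ω = 207 rad/s, so P_max = T_max·ω = 1.943×10^5 W.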